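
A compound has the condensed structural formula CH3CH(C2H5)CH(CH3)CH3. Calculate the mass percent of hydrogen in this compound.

16.10%

Atom tally by fragment:
  CH3 → C:1 H:3
  CH(C2H5) → C:3 H:6
  CH(CH3) → C:2 H:4
  CH3 → C:1 H:3
Element totals:
  C: 7
  H: 16
Molecular formula: C7H16.
Molar mass = 100.205 g/mol.
Mass from H: 16 × 1.008 = 16.128 g/mol.
%H = 16.128 / 100.205 × 100 = 16.10%.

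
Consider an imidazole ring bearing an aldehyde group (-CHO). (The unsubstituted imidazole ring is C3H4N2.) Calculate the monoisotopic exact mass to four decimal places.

96.0324

Atom tally by fragment:
  imidazole ring core → C:3 H:4 N:2
  (− 1 ring H displaced by substituents)
  + CHO → C:1 H:1 O:1
Element totals:
  C: 4
  H: 4
  N: 2
  O: 1
Molecular formula: C4H4N2O.
  M = 4(12.0) + 4(1.007825) + 2(14.003074) + 15.994915
    = 48.000000 + 4.031300 + 28.006148 + 15.994915 = 96.032363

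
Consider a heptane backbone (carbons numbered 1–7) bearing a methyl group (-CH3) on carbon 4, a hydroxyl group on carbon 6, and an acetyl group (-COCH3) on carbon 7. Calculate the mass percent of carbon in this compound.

69.72%

Atom tally by fragment:
  CH3 → C:1 H:3
  CH2 → C:1 H:2
  CH2 → C:1 H:2
  CH(CH3) → C:2 H:4
  CH2 → C:1 H:2
  CH(OH) → C:1 H:2 O:1
  CH2COCH3 → C:3 H:5 O:1
Element totals:
  C: 10
  H: 20
  O: 2
Molecular formula: C10H20O2.
Molar mass = 172.268 g/mol.
Mass from C: 10 × 12.011 = 120.110 g/mol.
%C = 120.110 / 172.268 × 100 = 69.72%.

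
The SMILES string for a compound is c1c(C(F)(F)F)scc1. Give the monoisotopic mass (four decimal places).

151.9908

Atom tally by fragment:
  thiophene ring core → C:4 H:4 S:1
  (− 1 ring H displaced by substituents)
  + CF3 → C:1 F:3
Element totals:
  C: 5
  H: 3
  F: 3
  S: 1
Molecular formula: C5H3F3S.
  M = 5(12.0) + 3(1.007825) + 3(18.998403) + 31.972071
    = 60.000000 + 3.023475 + 56.995209 + 31.972071 = 151.990755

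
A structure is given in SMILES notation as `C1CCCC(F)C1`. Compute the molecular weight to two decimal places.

Atom tally by fragment:
  cyclohexane ring core → C:6 H:12
  (− 1 ring H displaced by substituents)
  + F → F:1
Element totals:
  C: 6
  H: 11
  F: 1
Molecular formula: C6H11F.
  M = 6(12.011) + 11(1.008) + 18.998
    = 72.066 + 11.088 + 18.998 = 102.152

102.15 g/mol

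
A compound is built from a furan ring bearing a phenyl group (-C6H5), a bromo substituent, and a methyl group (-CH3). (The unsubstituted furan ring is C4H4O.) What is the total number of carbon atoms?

Atom tally by fragment:
  furan ring core → C:4 H:4 O:1
  (− 3 ring H displaced by substituents)
  + C6H5 → C:6 H:5
  + Br → Br:1
  + CH3 → C:1 H:3
Element totals:
  C: 11
  H: 9
  Br: 1
  O: 1

11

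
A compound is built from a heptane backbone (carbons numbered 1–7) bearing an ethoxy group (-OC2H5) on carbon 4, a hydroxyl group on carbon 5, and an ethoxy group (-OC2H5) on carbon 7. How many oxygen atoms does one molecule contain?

Atom tally by fragment:
  CH3 → C:1 H:3
  CH2 → C:1 H:2
  CH2 → C:1 H:2
  CH(OC2H5) → C:3 H:6 O:1
  CH(OH) → C:1 H:2 O:1
  CH2 → C:1 H:2
  CH2OC2H5 → C:3 H:7 O:1
Element totals:
  C: 11
  H: 24
  O: 3

3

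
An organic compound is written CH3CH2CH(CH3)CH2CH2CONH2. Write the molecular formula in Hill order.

Atom tally by fragment:
  CH3 → C:1 H:3
  CH2 → C:1 H:2
  CH(CH3) → C:2 H:4
  CH2 → C:1 H:2
  CH2CONH2 → C:2 H:4 O:1 N:1
Element totals:
  C: 7
  H: 15
  N: 1
  O: 1

C7H15NO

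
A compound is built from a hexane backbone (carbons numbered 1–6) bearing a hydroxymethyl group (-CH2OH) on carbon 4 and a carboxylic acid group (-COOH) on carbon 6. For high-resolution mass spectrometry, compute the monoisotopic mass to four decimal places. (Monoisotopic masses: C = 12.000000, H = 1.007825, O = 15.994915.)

Atom tally by fragment:
  CH3 → C:1 H:3
  CH2 → C:1 H:2
  CH2 → C:1 H:2
  CH(CH2OH) → C:2 H:4 O:1
  CH2 → C:1 H:2
  CH2COOH → C:2 H:3 O:2
Element totals:
  C: 8
  H: 16
  O: 3
Molecular formula: C8H16O3.
  M = 8(12.0) + 16(1.007825) + 3(15.994915)
    = 96.000000 + 16.125200 + 47.984745 = 160.109945

160.1099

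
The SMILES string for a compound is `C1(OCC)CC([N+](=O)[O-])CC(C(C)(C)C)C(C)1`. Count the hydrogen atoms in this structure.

Atom tally by fragment:
  cyclohexane ring core → C:6 H:12
  (− 4 ring H displaced by substituents)
  + OC2H5 → C:2 H:5 O:1
  + NO2 → N:1 O:2
  + C(CH3)3 → C:4 H:9
  + CH3 → C:1 H:3
Element totals:
  C: 13
  H: 25
  N: 1
  O: 3

25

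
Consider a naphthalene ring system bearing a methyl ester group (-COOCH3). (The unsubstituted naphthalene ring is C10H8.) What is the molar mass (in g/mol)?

186.21 g/mol

Atom tally by fragment:
  naphthalene ring system core → C:10 H:8
  (− 1 ring H displaced by substituents)
  + COOCH3 → C:2 H:3 O:2
Element totals:
  C: 12
  H: 10
  O: 2
Molecular formula: C12H10O2.
  M = 12(12.011) + 10(1.008) + 2(15.999)
    = 144.132 + 10.080 + 31.998 = 186.210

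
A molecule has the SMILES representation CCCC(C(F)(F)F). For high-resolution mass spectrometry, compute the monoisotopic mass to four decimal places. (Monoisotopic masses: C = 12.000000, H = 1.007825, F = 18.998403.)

Atom tally by fragment:
  CH3 → C:1 H:3
  CH2 → C:1 H:2
  CH2 → C:1 H:2
  CH2CF3 → C:2 H:2 F:3
Element totals:
  C: 5
  H: 9
  F: 3
Molecular formula: C5H9F3.
  M = 5(12.0) + 9(1.007825) + 3(18.998403)
    = 60.000000 + 9.070425 + 56.995209 = 126.065634

126.0656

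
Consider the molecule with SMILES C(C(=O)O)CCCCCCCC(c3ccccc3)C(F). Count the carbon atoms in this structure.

17

Atom tally by fragment:
  HOOCCH2 → C:2 H:3 O:2
  CH2 → C:1 H:2
  CH2 → C:1 H:2
  CH2 → C:1 H:2
  CH2 → C:1 H:2
  CH2 → C:1 H:2
  CH2 → C:1 H:2
  CH2 → C:1 H:2
  CH(C6H5) → C:7 H:6
  CH2F → C:1 H:2 F:1
Element totals:
  C: 17
  H: 25
  F: 1
  O: 2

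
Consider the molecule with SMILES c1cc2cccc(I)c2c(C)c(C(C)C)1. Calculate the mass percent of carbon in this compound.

Atom tally by fragment:
  naphthalene ring system core → C:10 H:8
  (− 3 ring H displaced by substituents)
  + I → I:1
  + CH3 → C:1 H:3
  + CH(CH3)2 → C:3 H:7
Element totals:
  C: 14
  H: 15
  I: 1
Molecular formula: C14H15I.
Molar mass = 310.178 g/mol.
Mass from C: 14 × 12.011 = 168.154 g/mol.
%C = 168.154 / 310.178 × 100 = 54.21%.

54.21%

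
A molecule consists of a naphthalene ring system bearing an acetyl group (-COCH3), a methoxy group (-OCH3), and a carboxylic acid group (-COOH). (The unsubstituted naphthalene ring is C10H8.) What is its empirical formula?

C7H6O2

Atom tally by fragment:
  naphthalene ring system core → C:10 H:8
  (− 3 ring H displaced by substituents)
  + COCH3 → C:2 H:3 O:1
  + OCH3 → C:1 H:3 O:1
  + COOH → C:1 H:1 O:2
Element totals:
  C: 14
  H: 12
  O: 4
Molecular formula: C14H12O4.
gcd of subscripts = 2; dividing each by 2:
  C: 14/2 = 7
  H: 12/2 = 6
  O: 4/2 = 2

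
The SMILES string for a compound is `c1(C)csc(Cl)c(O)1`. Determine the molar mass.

148.60 g/mol

Atom tally by fragment:
  thiophene ring core → C:4 H:4 S:1
  (− 3 ring H displaced by substituents)
  + CH3 → C:1 H:3
  + Cl → Cl:1
  + OH → O:1 H:1
Element totals:
  C: 5
  H: 5
  Cl: 1
  O: 1
  S: 1
Molecular formula: C5H5ClOS.
  M = 5(12.011) + 5(1.008) + 35.45 + 15.999 + 32.06
    = 60.055 + 5.040 + 35.450 + 15.999 + 32.060 = 148.604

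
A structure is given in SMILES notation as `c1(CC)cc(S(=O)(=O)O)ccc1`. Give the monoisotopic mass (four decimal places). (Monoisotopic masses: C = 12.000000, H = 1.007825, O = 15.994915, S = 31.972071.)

186.0351

Atom tally by fragment:
  benzene ring core → C:6 H:6
  (− 2 ring H displaced by substituents)
  + C2H5 → C:2 H:5
  + SO3H → S:1 O:3 H:1
Element totals:
  C: 8
  H: 10
  O: 3
  S: 1
Molecular formula: C8H10O3S.
  M = 8(12.0) + 10(1.007825) + 3(15.994915) + 31.972071
    = 96.000000 + 10.078250 + 47.984745 + 31.972071 = 186.035066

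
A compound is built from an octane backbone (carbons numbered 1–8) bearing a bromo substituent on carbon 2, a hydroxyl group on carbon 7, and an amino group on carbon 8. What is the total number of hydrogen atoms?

18

Atom tally by fragment:
  CH3 → C:1 H:3
  CH(Br) → C:1 H:1 Br:1
  CH2 → C:1 H:2
  CH2 → C:1 H:2
  CH2 → C:1 H:2
  CH2 → C:1 H:2
  CH(OH) → C:1 H:2 O:1
  CH2NH2 → C:1 H:4 N:1
Element totals:
  C: 8
  H: 18
  Br: 1
  N: 1
  O: 1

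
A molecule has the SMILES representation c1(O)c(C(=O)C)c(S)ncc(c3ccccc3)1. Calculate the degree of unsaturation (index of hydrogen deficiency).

Atom tally by fragment:
  pyridine ring core → C:5 H:5 N:1
  (− 4 ring H displaced by substituents)
  + OH → O:1 H:1
  + COCH3 → C:2 H:3 O:1
  + SH → S:1 H:1
  + C6H5 → C:6 H:5
Element totals:
  C: 13
  H: 11
  N: 1
  O: 2
  S: 1
Molecular formula: C13H11NO2S.
DoU = (2C + 2 + N − H − X) / 2 = (2·13 + 2 + 1 − 11 − 0) / 2 = 9.

9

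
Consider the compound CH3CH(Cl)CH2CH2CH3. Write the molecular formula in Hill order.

Element totals:
  C: 5
  H: 11
  Cl: 1

C5H11Cl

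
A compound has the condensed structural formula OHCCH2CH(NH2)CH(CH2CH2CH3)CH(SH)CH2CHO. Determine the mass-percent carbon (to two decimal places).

55.27%

Atom tally by fragment:
  OHCCH2 → C:2 H:3 O:1
  CH(NH2) → C:1 H:3 N:1
  CH(CH2CH2CH3) → C:4 H:8
  CH(SH) → C:1 H:2 S:1
  CH2CHO → C:2 H:3 O:1
Element totals:
  C: 10
  H: 19
  N: 1
  O: 2
  S: 1
Molecular formula: C10H19NO2S.
Molar mass = 217.327 g/mol.
Mass from C: 10 × 12.011 = 120.110 g/mol.
%C = 120.110 / 217.327 × 100 = 55.27%.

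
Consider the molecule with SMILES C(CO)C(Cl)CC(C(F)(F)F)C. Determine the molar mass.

Atom tally by fragment:
  HOCH2CH2 → C:2 H:5 O:1
  CH(Cl) → C:1 H:1 Cl:1
  CH2 → C:1 H:2
  CH(CF3) → C:2 H:1 F:3
  CH3 → C:1 H:3
Element totals:
  C: 7
  H: 12
  Cl: 1
  F: 3
  O: 1
Molecular formula: C7H12ClF3O.
  M = 7(12.011) + 12(1.008) + 35.45 + 3(18.998) + 15.999
    = 84.077 + 12.096 + 35.450 + 56.994 + 15.999 = 204.616

204.62 g/mol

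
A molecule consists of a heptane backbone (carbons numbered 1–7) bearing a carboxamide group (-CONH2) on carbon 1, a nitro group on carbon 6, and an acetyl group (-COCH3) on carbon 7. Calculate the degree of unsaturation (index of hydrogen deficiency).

3

Atom tally by fragment:
  H2NOCCH2 → C:2 H:4 O:1 N:1
  CH2 → C:1 H:2
  CH2 → C:1 H:2
  CH2 → C:1 H:2
  CH2 → C:1 H:2
  CH(NO2) → C:1 H:1 N:1 O:2
  CH2COCH3 → C:3 H:5 O:1
Element totals:
  C: 10
  H: 18
  N: 2
  O: 4
Molecular formula: C10H18N2O4.
DoU = (2C + 2 + N − H − X) / 2 = (2·10 + 2 + 2 − 18 − 0) / 2 = 3.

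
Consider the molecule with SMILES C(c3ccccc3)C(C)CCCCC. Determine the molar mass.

Atom tally by fragment:
  C6H5CH2 → C:7 H:7
  CH(CH3) → C:2 H:4
  CH2 → C:1 H:2
  CH2 → C:1 H:2
  CH2 → C:1 H:2
  CH2 → C:1 H:2
  CH3 → C:1 H:3
Element totals:
  C: 14
  H: 22
Molecular formula: C14H22.
  M = 14(12.011) + 22(1.008)
    = 168.154 + 22.176 = 190.330

190.33 g/mol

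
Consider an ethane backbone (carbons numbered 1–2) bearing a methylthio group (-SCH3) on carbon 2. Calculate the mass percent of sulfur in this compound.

Atom tally by fragment:
  CH3 → C:1 H:3
  CH2SCH3 → C:2 H:5 S:1
Element totals:
  C: 3
  H: 8
  S: 1
Molecular formula: C3H8S.
Molar mass = 76.157 g/mol.
Mass from S: 1 × 32.06 = 32.060 g/mol.
%S = 32.060 / 76.157 × 100 = 42.10%.

42.10%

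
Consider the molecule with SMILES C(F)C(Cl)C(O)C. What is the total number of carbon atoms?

Atom tally by fragment:
  FCH2 → C:1 H:2 F:1
  CH(Cl) → C:1 H:1 Cl:1
  CH(OH) → C:1 H:2 O:1
  CH3 → C:1 H:3
Element totals:
  C: 4
  H: 8
  Cl: 1
  F: 1
  O: 1

4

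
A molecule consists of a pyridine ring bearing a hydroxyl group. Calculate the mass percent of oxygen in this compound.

16.82%

Atom tally by fragment:
  pyridine ring core → C:5 H:5 N:1
  (− 1 ring H displaced by substituents)
  + OH → O:1 H:1
Element totals:
  C: 5
  H: 5
  N: 1
  O: 1
Molecular formula: C5H5NO.
Molar mass = 95.101 g/mol.
Mass from O: 1 × 15.999 = 15.999 g/mol.
%O = 15.999 / 95.101 × 100 = 16.82%.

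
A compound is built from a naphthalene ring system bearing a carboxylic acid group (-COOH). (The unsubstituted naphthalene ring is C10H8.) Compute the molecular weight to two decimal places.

Atom tally by fragment:
  naphthalene ring system core → C:10 H:8
  (− 1 ring H displaced by substituents)
  + COOH → C:1 H:1 O:2
Element totals:
  C: 11
  H: 8
  O: 2
Molecular formula: C11H8O2.
  M = 11(12.011) + 8(1.008) + 2(15.999)
    = 132.121 + 8.064 + 31.998 = 172.183

172.18 g/mol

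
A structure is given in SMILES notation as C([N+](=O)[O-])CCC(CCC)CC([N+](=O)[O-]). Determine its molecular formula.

Atom tally by fragment:
  O2NCH2 → C:1 H:2 N:1 O:2
  CH2 → C:1 H:2
  CH2 → C:1 H:2
  CH(CH2CH2CH3) → C:4 H:8
  CH2 → C:1 H:2
  CH2NO2 → C:1 H:2 N:1 O:2
Element totals:
  C: 9
  H: 18
  N: 2
  O: 4

C9H18N2O4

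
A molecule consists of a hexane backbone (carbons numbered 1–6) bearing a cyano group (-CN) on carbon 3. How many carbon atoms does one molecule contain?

Atom tally by fragment:
  CH3 → C:1 H:3
  CH2 → C:1 H:2
  CH(CN) → C:2 H:1 N:1
  CH2 → C:1 H:2
  CH2 → C:1 H:2
  CH3 → C:1 H:3
Element totals:
  C: 7
  H: 13
  N: 1

7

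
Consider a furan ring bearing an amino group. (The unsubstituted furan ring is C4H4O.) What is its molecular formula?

Atom tally by fragment:
  furan ring core → C:4 H:4 O:1
  (− 1 ring H displaced by substituents)
  + NH2 → N:1 H:2
Element totals:
  C: 4
  H: 5
  N: 1
  O: 1

C4H5NO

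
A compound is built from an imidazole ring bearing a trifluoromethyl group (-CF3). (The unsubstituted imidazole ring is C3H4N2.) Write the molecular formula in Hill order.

Atom tally by fragment:
  imidazole ring core → C:3 H:4 N:2
  (− 1 ring H displaced by substituents)
  + CF3 → C:1 F:3
Element totals:
  C: 4
  H: 3
  F: 3
  N: 2

C4H3F3N2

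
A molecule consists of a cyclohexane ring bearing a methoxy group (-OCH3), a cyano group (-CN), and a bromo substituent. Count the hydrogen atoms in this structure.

Atom tally by fragment:
  cyclohexane ring core → C:6 H:12
  (− 3 ring H displaced by substituents)
  + OCH3 → C:1 H:3 O:1
  + CN → C:1 N:1
  + Br → Br:1
Element totals:
  C: 8
  H: 12
  Br: 1
  N: 1
  O: 1

12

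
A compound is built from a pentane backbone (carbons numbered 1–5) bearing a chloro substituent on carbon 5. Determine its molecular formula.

Atom tally by fragment:
  CH3 → C:1 H:3
  CH2 → C:1 H:2
  CH2 → C:1 H:2
  CH2 → C:1 H:2
  CH2Cl → C:1 H:2 Cl:1
Element totals:
  C: 5
  H: 11
  Cl: 1

C5H11Cl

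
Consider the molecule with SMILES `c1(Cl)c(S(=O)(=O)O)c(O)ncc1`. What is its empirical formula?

Atom tally by fragment:
  pyridine ring core → C:5 H:5 N:1
  (− 3 ring H displaced by substituents)
  + Cl → Cl:1
  + SO3H → S:1 O:3 H:1
  + OH → O:1 H:1
Element totals:
  C: 5
  H: 4
  Cl: 1
  N: 1
  O: 4
  S: 1
Molecular formula: C5H4ClNO4S.
gcd of subscripts (5, 1, 4, 1, 4, 1) = 1, so the empirical formula equals the molecular formula.

C5H4ClNO4S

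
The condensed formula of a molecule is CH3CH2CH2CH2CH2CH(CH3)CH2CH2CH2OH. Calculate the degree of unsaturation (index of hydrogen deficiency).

0

Atom tally by fragment:
  CH3 → C:1 H:3
  CH2 → C:1 H:2
  CH2 → C:1 H:2
  CH2 → C:1 H:2
  CH2 → C:1 H:2
  CH(CH3) → C:2 H:4
  CH2 → C:1 H:2
  CH2CH2OH → C:2 H:5 O:1
Element totals:
  C: 10
  H: 22
  O: 1
Molecular formula: C10H22O.
DoU = (2C + 2 + N − H − X) / 2 = (2·10 + 2 + 0 − 22 − 0) / 2 = 0.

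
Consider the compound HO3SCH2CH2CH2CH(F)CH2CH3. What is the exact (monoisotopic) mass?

184.0569

Element totals:
  C: 6
  H: 13
  F: 1
  O: 3
  S: 1
Molecular formula: C6H13FO3S.
  M = 6(12.0) + 13(1.007825) + 18.998403 + 3(15.994915) + 31.972071
    = 72.000000 + 13.101725 + 18.998403 + 47.984745 + 31.972071 = 184.056944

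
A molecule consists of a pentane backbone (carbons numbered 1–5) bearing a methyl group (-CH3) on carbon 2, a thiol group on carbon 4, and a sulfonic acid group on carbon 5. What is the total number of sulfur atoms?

2

Atom tally by fragment:
  CH3 → C:1 H:3
  CH(CH3) → C:2 H:4
  CH2 → C:1 H:2
  CH(SH) → C:1 H:2 S:1
  CH2SO3H → C:1 H:3 S:1 O:3
Element totals:
  C: 6
  H: 14
  O: 3
  S: 2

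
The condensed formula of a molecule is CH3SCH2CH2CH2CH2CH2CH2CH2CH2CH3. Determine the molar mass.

Atom tally by fragment:
  CH3SCH2 → C:2 H:5 S:1
  CH2 → C:1 H:2
  CH2 → C:1 H:2
  CH2 → C:1 H:2
  CH2 → C:1 H:2
  CH2 → C:1 H:2
  CH2 → C:1 H:2
  CH2 → C:1 H:2
  CH3 → C:1 H:3
Element totals:
  C: 10
  H: 22
  S: 1
Molecular formula: C10H22S.
  M = 10(12.011) + 22(1.008) + 32.06
    = 120.110 + 22.176 + 32.060 = 174.346

174.35 g/mol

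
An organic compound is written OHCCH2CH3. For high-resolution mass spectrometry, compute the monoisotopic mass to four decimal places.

58.0419

Atom tally by fragment:
  OHCCH2 → C:2 H:3 O:1
  CH3 → C:1 H:3
Element totals:
  C: 3
  H: 6
  O: 1
Molecular formula: C3H6O.
  M = 3(12.0) + 6(1.007825) + 15.994915
    = 36.000000 + 6.046950 + 15.994915 = 58.041865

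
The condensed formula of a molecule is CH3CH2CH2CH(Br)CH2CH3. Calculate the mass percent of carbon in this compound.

Atom tally by fragment:
  CH3 → C:1 H:3
  CH2 → C:1 H:2
  CH2 → C:1 H:2
  CH(Br) → C:1 H:1 Br:1
  CH2 → C:1 H:2
  CH3 → C:1 H:3
Element totals:
  C: 6
  H: 13
  Br: 1
Molecular formula: C6H13Br.
Molar mass = 165.074 g/mol.
Mass from C: 6 × 12.011 = 72.066 g/mol.
%C = 72.066 / 165.074 × 100 = 43.66%.

43.66%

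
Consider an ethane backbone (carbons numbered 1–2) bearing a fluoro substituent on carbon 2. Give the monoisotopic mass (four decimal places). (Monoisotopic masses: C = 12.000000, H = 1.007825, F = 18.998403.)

48.0375

Atom tally by fragment:
  CH3 → C:1 H:3
  CH2F → C:1 H:2 F:1
Element totals:
  C: 2
  H: 5
  F: 1
Molecular formula: C2H5F.
  M = 2(12.0) + 5(1.007825) + 18.998403
    = 24.000000 + 5.039125 + 18.998403 = 48.037528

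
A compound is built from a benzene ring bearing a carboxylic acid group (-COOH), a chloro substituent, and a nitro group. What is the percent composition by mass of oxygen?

Atom tally by fragment:
  benzene ring core → C:6 H:6
  (− 3 ring H displaced by substituents)
  + COOH → C:1 H:1 O:2
  + Cl → Cl:1
  + NO2 → N:1 O:2
Element totals:
  C: 7
  H: 4
  Cl: 1
  N: 1
  O: 4
Molecular formula: C7H4ClNO4.
Molar mass = 201.562 g/mol.
Mass from O: 4 × 15.999 = 63.996 g/mol.
%O = 63.996 / 201.562 × 100 = 31.75%.

31.75%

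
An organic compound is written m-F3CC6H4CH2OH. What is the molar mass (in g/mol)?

Element totals:
  C: 8
  H: 7
  F: 3
  O: 1
Molecular formula: C8H7F3O.
  M = 8(12.011) + 7(1.008) + 3(18.998) + 15.999
    = 96.088 + 7.056 + 56.994 + 15.999 = 176.137

176.14 g/mol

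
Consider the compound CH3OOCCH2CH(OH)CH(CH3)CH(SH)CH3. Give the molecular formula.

Element totals:
  C: 8
  H: 16
  O: 3
  S: 1

C8H16O3S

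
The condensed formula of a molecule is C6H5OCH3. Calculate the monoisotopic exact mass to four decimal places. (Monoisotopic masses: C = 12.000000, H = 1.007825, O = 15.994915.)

108.0575

Atom tally by fragment:
  benzene ring core → C:6 H:6
  (− 1 ring H displaced by substituents)
  + OCH3 → C:1 H:3 O:1
Element totals:
  C: 7
  H: 8
  O: 1
Molecular formula: C7H8O.
  M = 7(12.0) + 8(1.007825) + 15.994915
    = 84.000000 + 8.062600 + 15.994915 = 108.057515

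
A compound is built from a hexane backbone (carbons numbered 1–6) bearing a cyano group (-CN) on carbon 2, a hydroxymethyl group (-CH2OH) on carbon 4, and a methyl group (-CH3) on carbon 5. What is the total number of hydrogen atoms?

Atom tally by fragment:
  CH3 → C:1 H:3
  CH(CN) → C:2 H:1 N:1
  CH2 → C:1 H:2
  CH(CH2OH) → C:2 H:4 O:1
  CH(CH3) → C:2 H:4
  CH3 → C:1 H:3
Element totals:
  C: 9
  H: 17
  N: 1
  O: 1

17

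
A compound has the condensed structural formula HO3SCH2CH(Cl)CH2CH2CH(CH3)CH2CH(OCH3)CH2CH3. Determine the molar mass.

Atom tally by fragment:
  HO3SCH2 → C:1 H:3 S:1 O:3
  CH(Cl) → C:1 H:1 Cl:1
  CH2 → C:1 H:2
  CH2 → C:1 H:2
  CH(CH3) → C:2 H:4
  CH2 → C:1 H:2
  CH(OCH3) → C:2 H:4 O:1
  CH2 → C:1 H:2
  CH3 → C:1 H:3
Element totals:
  C: 11
  H: 23
  Cl: 1
  O: 4
  S: 1
Molecular formula: C11H23ClO4S.
  M = 11(12.011) + 23(1.008) + 35.45 + 4(15.999) + 32.06
    = 132.121 + 23.184 + 35.450 + 63.996 + 32.060 = 286.811

286.81 g/mol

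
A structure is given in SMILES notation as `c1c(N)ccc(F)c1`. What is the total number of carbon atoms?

Atom tally by fragment:
  benzene ring core → C:6 H:6
  (− 2 ring H displaced by substituents)
  + NH2 → N:1 H:2
  + F → F:1
Element totals:
  C: 6
  H: 6
  F: 1
  N: 1

6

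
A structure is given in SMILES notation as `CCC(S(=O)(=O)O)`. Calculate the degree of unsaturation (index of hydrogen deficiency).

0

Atom tally by fragment:
  CH3 → C:1 H:3
  CH2 → C:1 H:2
  CH2SO3H → C:1 H:3 S:1 O:3
Element totals:
  C: 3
  H: 8
  O: 3
  S: 1
Molecular formula: C3H8O3S.
DoU = (2C + 2 + N − H − X) / 2 = (2·3 + 2 + 0 − 8 − 0) / 2 = 0.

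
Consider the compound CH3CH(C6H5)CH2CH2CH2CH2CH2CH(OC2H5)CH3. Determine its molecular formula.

Atom tally by fragment:
  CH3 → C:1 H:3
  CH(C6H5) → C:7 H:6
  CH2 → C:1 H:2
  CH2 → C:1 H:2
  CH2 → C:1 H:2
  CH2 → C:1 H:2
  CH2 → C:1 H:2
  CH(OC2H5) → C:3 H:6 O:1
  CH3 → C:1 H:3
Element totals:
  C: 17
  H: 28
  O: 1

C17H28O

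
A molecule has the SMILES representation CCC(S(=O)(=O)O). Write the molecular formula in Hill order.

Atom tally by fragment:
  CH3 → C:1 H:3
  CH2 → C:1 H:2
  CH2SO3H → C:1 H:3 S:1 O:3
Element totals:
  C: 3
  H: 8
  O: 3
  S: 1

C3H8O3S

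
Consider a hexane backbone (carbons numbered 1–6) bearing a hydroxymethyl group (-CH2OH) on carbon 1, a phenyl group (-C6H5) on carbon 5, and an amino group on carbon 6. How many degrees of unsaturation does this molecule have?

Atom tally by fragment:
  HOCH2CH2 → C:2 H:5 O:1
  CH2 → C:1 H:2
  CH2 → C:1 H:2
  CH2 → C:1 H:2
  CH(C6H5) → C:7 H:6
  CH2NH2 → C:1 H:4 N:1
Element totals:
  C: 13
  H: 21
  N: 1
  O: 1
Molecular formula: C13H21NO.
DoU = (2C + 2 + N − H − X) / 2 = (2·13 + 2 + 1 − 21 − 0) / 2 = 4.

4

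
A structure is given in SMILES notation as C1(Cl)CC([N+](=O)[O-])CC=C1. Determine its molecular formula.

C6H8ClNO2

Atom tally by fragment:
  cyclohexene ring core → C:6 H:10
  (− 2 ring H displaced by substituents)
  + Cl → Cl:1
  + NO2 → N:1 O:2
Element totals:
  C: 6
  H: 8
  Cl: 1
  N: 1
  O: 2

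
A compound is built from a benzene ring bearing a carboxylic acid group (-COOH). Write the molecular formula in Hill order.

Atom tally by fragment:
  benzene ring core → C:6 H:6
  (− 1 ring H displaced by substituents)
  + COOH → C:1 H:1 O:2
Element totals:
  C: 7
  H: 6
  O: 2

C7H6O2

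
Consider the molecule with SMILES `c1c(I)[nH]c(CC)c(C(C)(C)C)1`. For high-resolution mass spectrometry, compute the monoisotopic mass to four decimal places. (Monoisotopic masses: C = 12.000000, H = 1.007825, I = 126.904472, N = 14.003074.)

Atom tally by fragment:
  pyrrole ring core → C:4 H:5 N:1
  (− 3 ring H displaced by substituents)
  + I → I:1
  + C2H5 → C:2 H:5
  + C(CH3)3 → C:4 H:9
Element totals:
  C: 10
  H: 16
  I: 1
  N: 1
Molecular formula: C10H16IN.
  M = 10(12.0) + 16(1.007825) + 126.904472 + 14.003074
    = 120.000000 + 16.125200 + 126.904472 + 14.003074 = 277.032746

277.0327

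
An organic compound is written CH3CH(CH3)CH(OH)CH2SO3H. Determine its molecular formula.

Atom tally by fragment:
  CH3 → C:1 H:3
  CH(CH3) → C:2 H:4
  CH(OH) → C:1 H:2 O:1
  CH2SO3H → C:1 H:3 S:1 O:3
Element totals:
  C: 5
  H: 12
  O: 4
  S: 1

C5H12O4S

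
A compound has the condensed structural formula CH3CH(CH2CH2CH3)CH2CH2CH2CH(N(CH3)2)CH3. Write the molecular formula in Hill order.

Atom tally by fragment:
  CH3 → C:1 H:3
  CH(CH2CH2CH3) → C:4 H:8
  CH2 → C:1 H:2
  CH2 → C:1 H:2
  CH2 → C:1 H:2
  CH(N(CH3)2) → C:3 H:7 N:1
  CH3 → C:1 H:3
Element totals:
  C: 12
  H: 27
  N: 1

C12H27N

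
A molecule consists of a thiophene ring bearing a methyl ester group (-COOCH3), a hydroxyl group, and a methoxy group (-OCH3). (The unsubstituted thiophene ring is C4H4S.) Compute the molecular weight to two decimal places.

Atom tally by fragment:
  thiophene ring core → C:4 H:4 S:1
  (− 3 ring H displaced by substituents)
  + COOCH3 → C:2 H:3 O:2
  + OH → O:1 H:1
  + OCH3 → C:1 H:3 O:1
Element totals:
  C: 7
  H: 8
  O: 4
  S: 1
Molecular formula: C7H8O4S.
  M = 7(12.011) + 8(1.008) + 4(15.999) + 32.06
    = 84.077 + 8.064 + 63.996 + 32.060 = 188.197

188.20 g/mol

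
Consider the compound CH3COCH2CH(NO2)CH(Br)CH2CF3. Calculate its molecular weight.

292.05 g/mol

Atom tally by fragment:
  CH3COCH2 → C:3 H:5 O:1
  CH(NO2) → C:1 H:1 N:1 O:2
  CH(Br) → C:1 H:1 Br:1
  CH2CF3 → C:2 H:2 F:3
Element totals:
  C: 7
  H: 9
  Br: 1
  F: 3
  N: 1
  O: 3
Molecular formula: C7H9BrF3NO3.
  M = 7(12.011) + 9(1.008) + 79.904 + 3(18.998) + 14.007 + 3(15.999)
    = 84.077 + 9.072 + 79.904 + 56.994 + 14.007 + 47.997 = 292.051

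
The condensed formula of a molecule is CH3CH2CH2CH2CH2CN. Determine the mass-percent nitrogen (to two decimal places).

14.42%

Element totals:
  C: 6
  H: 11
  N: 1
Molecular formula: C6H11N.
Molar mass = 97.161 g/mol.
Mass from N: 1 × 14.007 = 14.007 g/mol.
%N = 14.007 / 97.161 × 100 = 14.42%.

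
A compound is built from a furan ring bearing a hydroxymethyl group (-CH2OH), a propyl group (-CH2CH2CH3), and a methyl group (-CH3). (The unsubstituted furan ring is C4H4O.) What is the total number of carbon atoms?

9

Atom tally by fragment:
  furan ring core → C:4 H:4 O:1
  (− 3 ring H displaced by substituents)
  + CH2OH → C:1 H:3 O:1
  + CH2CH2CH3 → C:3 H:7
  + CH3 → C:1 H:3
Element totals:
  C: 9
  H: 14
  O: 2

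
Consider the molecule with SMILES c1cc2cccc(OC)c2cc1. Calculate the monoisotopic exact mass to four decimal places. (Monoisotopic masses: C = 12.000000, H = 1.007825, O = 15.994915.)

158.0732

Atom tally by fragment:
  naphthalene ring system core → C:10 H:8
  (− 1 ring H displaced by substituents)
  + OCH3 → C:1 H:3 O:1
Element totals:
  C: 11
  H: 10
  O: 1
Molecular formula: C11H10O.
  M = 11(12.0) + 10(1.007825) + 15.994915
    = 132.000000 + 10.078250 + 15.994915 = 158.073165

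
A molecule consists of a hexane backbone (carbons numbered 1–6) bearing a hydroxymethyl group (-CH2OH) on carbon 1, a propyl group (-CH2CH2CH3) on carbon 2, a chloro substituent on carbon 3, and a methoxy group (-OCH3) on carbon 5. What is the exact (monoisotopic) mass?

222.1387

Atom tally by fragment:
  HOCH2CH2 → C:2 H:5 O:1
  CH(CH2CH2CH3) → C:4 H:8
  CH(Cl) → C:1 H:1 Cl:1
  CH2 → C:1 H:2
  CH(OCH3) → C:2 H:4 O:1
  CH3 → C:1 H:3
Element totals:
  C: 11
  H: 23
  Cl: 1
  O: 2
Molecular formula: C11H23ClO2.
  M = 11(12.0) + 23(1.007825) + 34.968853 + 2(15.994915)
    = 132.000000 + 23.179975 + 34.968853 + 31.989830 = 222.138658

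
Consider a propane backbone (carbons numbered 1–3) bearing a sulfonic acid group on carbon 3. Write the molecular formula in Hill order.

Atom tally by fragment:
  CH3 → C:1 H:3
  CH2 → C:1 H:2
  CH2SO3H → C:1 H:3 S:1 O:3
Element totals:
  C: 3
  H: 8
  O: 3
  S: 1

C3H8O3S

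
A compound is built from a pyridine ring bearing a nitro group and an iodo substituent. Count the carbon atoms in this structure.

5

Atom tally by fragment:
  pyridine ring core → C:5 H:5 N:1
  (− 2 ring H displaced by substituents)
  + NO2 → N:1 O:2
  + I → I:1
Element totals:
  C: 5
  H: 3
  I: 1
  N: 2
  O: 2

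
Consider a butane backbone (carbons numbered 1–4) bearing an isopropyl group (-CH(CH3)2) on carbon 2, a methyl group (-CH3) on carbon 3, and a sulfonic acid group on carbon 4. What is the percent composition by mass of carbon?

Atom tally by fragment:
  CH3 → C:1 H:3
  CH(CH(CH3)2) → C:4 H:8
  CH(CH3) → C:2 H:4
  CH2SO3H → C:1 H:3 S:1 O:3
Element totals:
  C: 8
  H: 18
  O: 3
  S: 1
Molecular formula: C8H18O3S.
Molar mass = 194.289 g/mol.
Mass from C: 8 × 12.011 = 96.088 g/mol.
%C = 96.088 / 194.289 × 100 = 49.46%.

49.46%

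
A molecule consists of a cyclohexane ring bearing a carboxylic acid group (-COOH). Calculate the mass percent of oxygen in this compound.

Atom tally by fragment:
  cyclohexane ring core → C:6 H:12
  (− 1 ring H displaced by substituents)
  + COOH → C:1 H:1 O:2
Element totals:
  C: 7
  H: 12
  O: 2
Molecular formula: C7H12O2.
Molar mass = 128.171 g/mol.
Mass from O: 2 × 15.999 = 31.998 g/mol.
%O = 31.998 / 128.171 × 100 = 24.97%.

24.97%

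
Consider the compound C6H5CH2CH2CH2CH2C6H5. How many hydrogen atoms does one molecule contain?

18

Atom tally by fragment:
  C6H5CH2 → C:7 H:7
  CH2 → C:1 H:2
  CH2 → C:1 H:2
  CH2C6H5 → C:7 H:7
Element totals:
  C: 16
  H: 18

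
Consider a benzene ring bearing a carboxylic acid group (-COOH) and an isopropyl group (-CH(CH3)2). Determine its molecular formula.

C10H12O2

Atom tally by fragment:
  benzene ring core → C:6 H:6
  (− 2 ring H displaced by substituents)
  + COOH → C:1 H:1 O:2
  + CH(CH3)2 → C:3 H:7
Element totals:
  C: 10
  H: 12
  O: 2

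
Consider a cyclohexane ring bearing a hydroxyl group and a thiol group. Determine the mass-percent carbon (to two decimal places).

54.50%

Atom tally by fragment:
  cyclohexane ring core → C:6 H:12
  (− 2 ring H displaced by substituents)
  + OH → O:1 H:1
  + SH → S:1 H:1
Element totals:
  C: 6
  H: 12
  O: 1
  S: 1
Molecular formula: C6H12OS.
Molar mass = 132.221 g/mol.
Mass from C: 6 × 12.011 = 72.066 g/mol.
%C = 72.066 / 132.221 × 100 = 54.50%.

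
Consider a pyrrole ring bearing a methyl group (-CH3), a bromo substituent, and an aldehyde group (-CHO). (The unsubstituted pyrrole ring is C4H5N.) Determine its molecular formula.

Atom tally by fragment:
  pyrrole ring core → C:4 H:5 N:1
  (− 3 ring H displaced by substituents)
  + CH3 → C:1 H:3
  + Br → Br:1
  + CHO → C:1 H:1 O:1
Element totals:
  C: 6
  H: 6
  Br: 1
  N: 1
  O: 1

C6H6BrNO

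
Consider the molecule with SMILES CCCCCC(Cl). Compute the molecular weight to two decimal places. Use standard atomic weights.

120.62 g/mol

Atom tally by fragment:
  CH3 → C:1 H:3
  CH2 → C:1 H:2
  CH2 → C:1 H:2
  CH2 → C:1 H:2
  CH2 → C:1 H:2
  CH2Cl → C:1 H:2 Cl:1
Element totals:
  C: 6
  H: 13
  Cl: 1
Molecular formula: C6H13Cl.
  M = 6(12.011) + 13(1.008) + 35.45
    = 72.066 + 13.104 + 35.450 = 120.620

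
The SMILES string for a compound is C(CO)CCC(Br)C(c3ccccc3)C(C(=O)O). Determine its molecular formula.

C14H19BrO3

Atom tally by fragment:
  HOCH2CH2 → C:2 H:5 O:1
  CH2 → C:1 H:2
  CH2 → C:1 H:2
  CH(Br) → C:1 H:1 Br:1
  CH(C6H5) → C:7 H:6
  CH2COOH → C:2 H:3 O:2
Element totals:
  C: 14
  H: 19
  Br: 1
  O: 3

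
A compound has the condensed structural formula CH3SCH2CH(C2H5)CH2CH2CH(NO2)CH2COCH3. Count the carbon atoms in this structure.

Element totals:
  C: 11
  H: 21
  N: 1
  O: 3
  S: 1

11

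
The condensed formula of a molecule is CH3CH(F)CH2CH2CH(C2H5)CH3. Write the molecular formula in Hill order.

Element totals:
  C: 8
  H: 17
  F: 1

C8H17F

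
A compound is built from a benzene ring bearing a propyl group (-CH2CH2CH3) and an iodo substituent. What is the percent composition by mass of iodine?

51.57%

Atom tally by fragment:
  benzene ring core → C:6 H:6
  (− 2 ring H displaced by substituents)
  + CH2CH2CH3 → C:3 H:7
  + I → I:1
Element totals:
  C: 9
  H: 11
  I: 1
Molecular formula: C9H11I.
Molar mass = 246.091 g/mol.
Mass from I: 1 × 126.904 = 126.904 g/mol.
%I = 126.904 / 246.091 × 100 = 51.57%.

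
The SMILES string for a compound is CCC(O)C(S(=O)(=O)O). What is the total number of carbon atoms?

Atom tally by fragment:
  CH3 → C:1 H:3
  CH2 → C:1 H:2
  CH(OH) → C:1 H:2 O:1
  CH2SO3H → C:1 H:3 S:1 O:3
Element totals:
  C: 4
  H: 10
  O: 4
  S: 1

4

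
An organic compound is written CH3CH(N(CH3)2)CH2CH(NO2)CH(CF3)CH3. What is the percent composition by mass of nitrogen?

Atom tally by fragment:
  CH3 → C:1 H:3
  CH(N(CH3)2) → C:3 H:7 N:1
  CH2 → C:1 H:2
  CH(NO2) → C:1 H:1 N:1 O:2
  CH(CF3) → C:2 H:1 F:3
  CH3 → C:1 H:3
Element totals:
  C: 9
  H: 17
  F: 3
  N: 2
  O: 2
Molecular formula: C9H17F3N2O2.
Molar mass = 242.241 g/mol.
Mass from N: 2 × 14.007 = 28.014 g/mol.
%N = 28.014 / 242.241 × 100 = 11.56%.

11.56%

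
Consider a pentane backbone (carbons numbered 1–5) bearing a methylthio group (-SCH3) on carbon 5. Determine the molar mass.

Atom tally by fragment:
  CH3 → C:1 H:3
  CH2 → C:1 H:2
  CH2 → C:1 H:2
  CH2 → C:1 H:2
  CH2SCH3 → C:2 H:5 S:1
Element totals:
  C: 6
  H: 14
  S: 1
Molecular formula: C6H14S.
  M = 6(12.011) + 14(1.008) + 32.06
    = 72.066 + 14.112 + 32.060 = 118.238

118.24 g/mol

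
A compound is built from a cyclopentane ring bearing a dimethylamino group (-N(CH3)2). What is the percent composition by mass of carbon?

74.27%

Atom tally by fragment:
  cyclopentane ring core → C:5 H:10
  (− 1 ring H displaced by substituents)
  + N(CH3)2 → N:1 C:2 H:6
Element totals:
  C: 7
  H: 15
  N: 1
Molecular formula: C7H15N.
Molar mass = 113.204 g/mol.
Mass from C: 7 × 12.011 = 84.077 g/mol.
%C = 84.077 / 113.204 × 100 = 74.27%.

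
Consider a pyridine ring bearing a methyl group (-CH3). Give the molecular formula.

Atom tally by fragment:
  pyridine ring core → C:5 H:5 N:1
  (− 1 ring H displaced by substituents)
  + CH3 → C:1 H:3
Element totals:
  C: 6
  H: 7
  N: 1

C6H7N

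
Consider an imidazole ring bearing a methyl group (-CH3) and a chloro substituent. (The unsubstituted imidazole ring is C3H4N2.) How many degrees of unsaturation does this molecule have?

3

Atom tally by fragment:
  imidazole ring core → C:3 H:4 N:2
  (− 2 ring H displaced by substituents)
  + CH3 → C:1 H:3
  + Cl → Cl:1
Element totals:
  C: 4
  H: 5
  Cl: 1
  N: 2
Molecular formula: C4H5ClN2.
DoU = (2C + 2 + N − H − X) / 2 = (2·4 + 2 + 2 − 5 − 1) / 2 = 3.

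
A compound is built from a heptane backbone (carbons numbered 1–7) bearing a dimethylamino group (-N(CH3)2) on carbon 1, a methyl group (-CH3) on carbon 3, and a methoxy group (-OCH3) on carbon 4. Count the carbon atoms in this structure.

11

Atom tally by fragment:
  (CH3)2NCH2 → C:3 H:8 N:1
  CH2 → C:1 H:2
  CH(CH3) → C:2 H:4
  CH(OCH3) → C:2 H:4 O:1
  CH2 → C:1 H:2
  CH2 → C:1 H:2
  CH3 → C:1 H:3
Element totals:
  C: 11
  H: 25
  N: 1
  O: 1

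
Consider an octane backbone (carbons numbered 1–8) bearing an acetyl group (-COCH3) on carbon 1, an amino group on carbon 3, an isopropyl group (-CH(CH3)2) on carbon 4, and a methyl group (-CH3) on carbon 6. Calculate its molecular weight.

Atom tally by fragment:
  CH3COCH2 → C:3 H:5 O:1
  CH2 → C:1 H:2
  CH(NH2) → C:1 H:3 N:1
  CH(CH(CH3)2) → C:4 H:8
  CH2 → C:1 H:2
  CH(CH3) → C:2 H:4
  CH2 → C:1 H:2
  CH3 → C:1 H:3
Element totals:
  C: 14
  H: 29
  N: 1
  O: 1
Molecular formula: C14H29NO.
  M = 14(12.011) + 29(1.008) + 14.007 + 15.999
    = 168.154 + 29.232 + 14.007 + 15.999 = 227.392

227.39 g/mol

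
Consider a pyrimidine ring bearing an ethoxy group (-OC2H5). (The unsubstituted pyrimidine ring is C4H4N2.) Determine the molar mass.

Atom tally by fragment:
  pyrimidine ring core → C:4 H:4 N:2
  (− 1 ring H displaced by substituents)
  + OC2H5 → C:2 H:5 O:1
Element totals:
  C: 6
  H: 8
  N: 2
  O: 1
Molecular formula: C6H8N2O.
  M = 6(12.011) + 8(1.008) + 2(14.007) + 15.999
    = 72.066 + 8.064 + 28.014 + 15.999 = 124.143

124.14 g/mol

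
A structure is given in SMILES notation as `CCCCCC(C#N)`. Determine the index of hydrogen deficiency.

2

Atom tally by fragment:
  CH3 → C:1 H:3
  CH2 → C:1 H:2
  CH2 → C:1 H:2
  CH2 → C:1 H:2
  CH2 → C:1 H:2
  CH2CN → C:2 H:2 N:1
Element totals:
  C: 7
  H: 13
  N: 1
Molecular formula: C7H13N.
DoU = (2C + 2 + N − H − X) / 2 = (2·7 + 2 + 1 − 13 − 0) / 2 = 2.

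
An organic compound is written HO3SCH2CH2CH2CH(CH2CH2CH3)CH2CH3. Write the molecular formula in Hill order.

Element totals:
  C: 9
  H: 20
  O: 3
  S: 1

C9H20O3S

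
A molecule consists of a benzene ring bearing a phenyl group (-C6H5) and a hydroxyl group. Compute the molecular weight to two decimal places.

170.21 g/mol

Atom tally by fragment:
  benzene ring core → C:6 H:6
  (− 2 ring H displaced by substituents)
  + C6H5 → C:6 H:5
  + OH → O:1 H:1
Element totals:
  C: 12
  H: 10
  O: 1
Molecular formula: C12H10O.
  M = 12(12.011) + 10(1.008) + 15.999
    = 144.132 + 10.080 + 15.999 = 170.211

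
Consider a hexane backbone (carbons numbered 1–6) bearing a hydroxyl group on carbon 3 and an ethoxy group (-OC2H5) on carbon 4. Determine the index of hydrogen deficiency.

0

Atom tally by fragment:
  CH3 → C:1 H:3
  CH2 → C:1 H:2
  CH(OH) → C:1 H:2 O:1
  CH(OC2H5) → C:3 H:6 O:1
  CH2 → C:1 H:2
  CH3 → C:1 H:3
Element totals:
  C: 8
  H: 18
  O: 2
Molecular formula: C8H18O2.
DoU = (2C + 2 + N − H − X) / 2 = (2·8 + 2 + 0 − 18 − 0) / 2 = 0.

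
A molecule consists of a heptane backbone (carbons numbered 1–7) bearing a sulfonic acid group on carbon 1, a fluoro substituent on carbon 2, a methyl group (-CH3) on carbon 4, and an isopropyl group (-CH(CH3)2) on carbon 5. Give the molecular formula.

Atom tally by fragment:
  HO3SCH2 → C:1 H:3 S:1 O:3
  CH(F) → C:1 H:1 F:1
  CH2 → C:1 H:2
  CH(CH3) → C:2 H:4
  CH(CH(CH3)2) → C:4 H:8
  CH2 → C:1 H:2
  CH3 → C:1 H:3
Element totals:
  C: 11
  H: 23
  F: 1
  O: 3
  S: 1

C11H23FO3S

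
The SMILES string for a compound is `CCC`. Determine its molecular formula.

Atom tally by fragment:
  CH3 → C:1 H:3
  CH2 → C:1 H:2
  CH3 → C:1 H:3
Element totals:
  C: 3
  H: 8

C3H8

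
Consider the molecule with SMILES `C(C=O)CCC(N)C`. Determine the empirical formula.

C6H13NO

Atom tally by fragment:
  OHCCH2 → C:2 H:3 O:1
  CH2 → C:1 H:2
  CH2 → C:1 H:2
  CH(NH2) → C:1 H:3 N:1
  CH3 → C:1 H:3
Element totals:
  C: 6
  H: 13
  N: 1
  O: 1
Molecular formula: C6H13NO.
gcd of subscripts (6, 13, 1, 1) = 1, so the empirical formula equals the molecular formula.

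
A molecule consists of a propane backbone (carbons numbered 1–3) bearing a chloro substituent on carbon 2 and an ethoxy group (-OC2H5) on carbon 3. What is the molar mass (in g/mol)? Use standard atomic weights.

122.59 g/mol

Atom tally by fragment:
  CH3 → C:1 H:3
  CH(Cl) → C:1 H:1 Cl:1
  CH2OC2H5 → C:3 H:7 O:1
Element totals:
  C: 5
  H: 11
  Cl: 1
  O: 1
Molecular formula: C5H11ClO.
  M = 5(12.011) + 11(1.008) + 35.45 + 15.999
    = 60.055 + 11.088 + 35.450 + 15.999 = 122.592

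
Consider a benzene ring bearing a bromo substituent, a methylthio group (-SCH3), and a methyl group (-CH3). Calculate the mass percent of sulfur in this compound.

Atom tally by fragment:
  benzene ring core → C:6 H:6
  (− 3 ring H displaced by substituents)
  + Br → Br:1
  + SCH3 → C:1 H:3 S:1
  + CH3 → C:1 H:3
Element totals:
  C: 8
  H: 9
  Br: 1
  S: 1
Molecular formula: C8H9BrS.
Molar mass = 217.124 g/mol.
Mass from S: 1 × 32.06 = 32.060 g/mol.
%S = 32.060 / 217.124 × 100 = 14.77%.

14.77%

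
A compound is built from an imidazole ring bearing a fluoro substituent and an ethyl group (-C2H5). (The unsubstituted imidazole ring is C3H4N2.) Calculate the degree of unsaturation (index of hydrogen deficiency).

3

Atom tally by fragment:
  imidazole ring core → C:3 H:4 N:2
  (− 2 ring H displaced by substituents)
  + F → F:1
  + C2H5 → C:2 H:5
Element totals:
  C: 5
  H: 7
  F: 1
  N: 2
Molecular formula: C5H7FN2.
DoU = (2C + 2 + N − H − X) / 2 = (2·5 + 2 + 2 − 7 − 1) / 2 = 3.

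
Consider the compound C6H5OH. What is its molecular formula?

Atom tally by fragment:
  benzene ring core → C:6 H:6
  (− 1 ring H displaced by substituents)
  + OH → O:1 H:1
Element totals:
  C: 6
  H: 6
  O: 1

C6H6O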